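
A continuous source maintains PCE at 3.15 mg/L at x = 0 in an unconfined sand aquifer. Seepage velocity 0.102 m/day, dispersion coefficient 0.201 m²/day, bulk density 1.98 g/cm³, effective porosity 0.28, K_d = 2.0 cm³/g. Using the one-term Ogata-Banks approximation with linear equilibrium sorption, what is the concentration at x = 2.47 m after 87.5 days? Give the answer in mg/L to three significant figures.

0.342 mg/L

Retardation factor R = 1 + ρ_b·K_d/n = 1 + 1.98 × 2.0/0.28 = 15.14.
Sorption retards both mechanisms: v_R = v/R = 0.006737 m/day, D_R = D/R = 0.01328 m²/day.
v_R·t = 0.006737 × 87.5 = 0.5894875 m; 2√(D_R t) = 2.156 m; argument = (2.47 − 0.5894875)/2.156 = 0.8722.
C = C₀ × ½·erfc(0.8722) = 3.15 × 0.1087 = 0.342 mg/L.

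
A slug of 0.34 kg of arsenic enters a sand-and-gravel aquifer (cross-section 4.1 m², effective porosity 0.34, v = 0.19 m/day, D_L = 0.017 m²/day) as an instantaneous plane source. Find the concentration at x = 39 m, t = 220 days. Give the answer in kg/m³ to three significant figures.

0.0211 kg/m³

For an instantaneous plane source, C(x,t) = M/(n_e·A·√(4πDt)) · exp(−(x−vt)²/(4Dt)), with n_e·A the pore (flow) area.
Plume center vt = 0.19 × 220 = 41.8 m, so the well at 39 m is 2.8 m upgradient of the peak.
√(4πDt) = 6.856 m, giving peak height M/(n_e·A·√(4πDt)) = 0.34/(0.34 × 4.1 × 6.856) = 0.03558 kg/m³.
(x−vt)²/(4Dt) = (-2.8)²/(4 × 0.017 × 220) = 0.5241; exp(−0.5241) = 0.5921.
C = 0.03558 × 0.5921 = 0.0211 kg/m³.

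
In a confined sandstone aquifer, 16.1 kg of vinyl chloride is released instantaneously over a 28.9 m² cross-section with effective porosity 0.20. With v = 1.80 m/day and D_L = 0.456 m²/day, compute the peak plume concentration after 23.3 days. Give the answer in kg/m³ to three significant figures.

0.241 kg/m³

The peak of an instantaneous 1D plume sits at x = vt; there the Gaussian factor is 1 and C_max = M/(n_e·A·√(4πDt)), where n_e·A is the pore area the mass is dissolved in.
√(4πDt) = √(4π × 0.456 × 23.3) = 11.55 m, so C_max = 16.1/(0.20 × 28.9 × 11.55) = 0.241 kg/m³.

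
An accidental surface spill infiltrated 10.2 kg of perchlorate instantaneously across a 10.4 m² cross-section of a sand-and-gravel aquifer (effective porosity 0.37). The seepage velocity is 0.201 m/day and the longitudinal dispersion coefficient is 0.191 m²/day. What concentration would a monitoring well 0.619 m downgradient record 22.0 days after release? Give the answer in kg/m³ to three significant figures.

0.154 kg/m³

For an instantaneous plane source, C(x,t) = M/(n_e·A·√(4πDt)) · exp(−(x−vt)²/(4Dt)), with n_e·A the pore (flow) area.
Plume center vt = 0.201 × 22.0 = 4.422 m, so the well at 0.619 m is 3.803 m upgradient of the peak.
√(4πDt) = 7.267 m, giving peak height M/(n_e·A·√(4πDt)) = 10.2/(0.37 × 10.4 × 7.267) = 0.3648 kg/m³.
(x−vt)²/(4Dt) = (-3.803)²/(4 × 0.191 × 22.0) = 0.8605; exp(−0.8605) = 0.4230.
C = 0.3648 × 0.4230 = 0.154 kg/m³.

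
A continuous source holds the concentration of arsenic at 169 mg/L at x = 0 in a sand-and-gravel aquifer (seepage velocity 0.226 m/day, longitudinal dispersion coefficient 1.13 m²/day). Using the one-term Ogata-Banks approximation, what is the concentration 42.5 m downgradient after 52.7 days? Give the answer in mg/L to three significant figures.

For a continuous step input, C/C₀ ≈ ½·erfc((x−vt)/(2√(Dt))).
vt = 0.226 × 52.7 = 11.9102 m and 2√(Dt) = 2√(1.13 × 52.7) = 15.43 m.
Argument (x−vt)/(2√(Dt)) = (42.5 − 11.9102)/15.43 = 1.982; ½·erfc(1.982) = 0.002532.
C = 169 × 0.002532 = 0.428 mg/L.

0.428 mg/L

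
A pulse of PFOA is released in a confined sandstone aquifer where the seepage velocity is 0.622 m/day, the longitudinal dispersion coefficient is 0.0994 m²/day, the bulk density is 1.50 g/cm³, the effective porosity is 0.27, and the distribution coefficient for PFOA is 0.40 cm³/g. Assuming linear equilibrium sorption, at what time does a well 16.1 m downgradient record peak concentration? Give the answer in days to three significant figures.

Retardation factor R = 1 + ρ_b·K_d/n = 1 + 1.50 × 0.40/0.27 = 3.222.
Sorption retards both mechanisms: v_R = v/R = 0.1930 m/day, D_R = D/R = 0.03085 m²/day.
Peak time from v_R²t² + 2D_R t − x² = 0: t = (√(D_R² + v_R²x²) − D_R)/v_R².
√(D_R² + v_R²x²) = √(0.03085² + 0.1930² × 16.1²) = 3.107; v_R² = 0.03725.
t = (3.107 − 0.03085)/0.03725 = 82.6 days.

82.6 days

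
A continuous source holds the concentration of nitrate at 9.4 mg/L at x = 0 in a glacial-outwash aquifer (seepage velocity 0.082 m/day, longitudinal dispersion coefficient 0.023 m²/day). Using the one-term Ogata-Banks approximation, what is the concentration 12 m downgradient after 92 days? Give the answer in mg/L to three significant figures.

For a continuous step input, C/C₀ ≈ ½·erfc((x−vt)/(2√(Dt))).
vt = 0.082 × 92 = 7.544 m and 2√(Dt) = 2√(0.023 × 92) = 2.909 m.
Argument (x−vt)/(2√(Dt)) = (12 − 7.544)/2.909 = 1.532; ½·erfc(1.532) = 0.01513.
C = 9.4 × 0.01513 = 0.142 mg/L.

0.142 mg/L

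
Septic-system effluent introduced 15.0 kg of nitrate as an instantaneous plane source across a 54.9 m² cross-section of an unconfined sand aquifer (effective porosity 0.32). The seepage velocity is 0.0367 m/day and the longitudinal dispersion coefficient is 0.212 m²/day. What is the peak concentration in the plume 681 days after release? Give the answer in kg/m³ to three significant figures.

0.0200 kg/m³

The peak of an instantaneous 1D plume sits at x = vt; there the Gaussian factor is 1 and C_max = M/(n_e·A·√(4πDt)), where n_e·A is the pore area the mass is dissolved in.
√(4πDt) = √(4π × 0.212 × 681) = 42.59 m, so C_max = 15.0/(0.32 × 54.9 × 42.59) = 0.0200 kg/m³.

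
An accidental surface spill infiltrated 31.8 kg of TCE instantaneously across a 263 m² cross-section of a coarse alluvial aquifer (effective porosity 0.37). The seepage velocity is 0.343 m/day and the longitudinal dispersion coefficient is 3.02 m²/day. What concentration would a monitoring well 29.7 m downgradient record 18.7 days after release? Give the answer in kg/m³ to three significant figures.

For an instantaneous plane source, C(x,t) = M/(n_e·A·√(4πDt)) · exp(−(x−vt)²/(4Dt)), with n_e·A the pore (flow) area.
Plume center vt = 0.343 × 18.7 = 6.4141 m, so the well at 29.7 m is 23.2859 m downgradient of the peak.
√(4πDt) = 26.64 m, giving peak height M/(n_e·A·√(4πDt)) = 31.8/(0.37 × 263 × 26.64) = 0.01227 kg/m³.
(x−vt)²/(4Dt) = (23.2859)²/(4 × 3.02 × 18.7) = 2.400; exp(−2.400) = 0.09072.
C = 0.01227 × 0.09072 = 0.00111 kg/m³.

0.00111 kg/m³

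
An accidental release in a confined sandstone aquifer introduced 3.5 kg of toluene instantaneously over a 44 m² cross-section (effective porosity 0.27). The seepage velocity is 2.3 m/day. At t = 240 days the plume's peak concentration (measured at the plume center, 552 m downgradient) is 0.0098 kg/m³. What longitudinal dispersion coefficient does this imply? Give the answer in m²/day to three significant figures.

0.300 m²/day

At the plume center C_max = M/(n_e·A·√(4πDt)), so D = M²/(4πt·(n_e·A·C_max)²).
n_e·A·C_max = 0.27 × 44 × 0.0098 = 0.1164 kg/m.
D = 3.5²/(4π × 240 × 0.1164²) = 0.300 m²/day.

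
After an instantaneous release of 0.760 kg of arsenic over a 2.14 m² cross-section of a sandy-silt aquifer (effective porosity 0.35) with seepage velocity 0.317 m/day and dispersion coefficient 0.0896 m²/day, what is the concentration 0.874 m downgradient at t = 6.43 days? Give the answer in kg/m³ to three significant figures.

0.209 kg/m³

For an instantaneous plane source, C(x,t) = M/(n_e·A·√(4πDt)) · exp(−(x−vt)²/(4Dt)), with n_e·A the pore (flow) area.
Plume center vt = 0.317 × 6.43 = 2.03831 m, so the well at 0.874 m is 1.16431 m upgradient of the peak.
√(4πDt) = 2.691 m, giving peak height M/(n_e·A·√(4πDt)) = 0.760/(0.35 × 2.14 × 2.691) = 0.3771 kg/m³.
(x−vt)²/(4Dt) = (-1.16431)²/(4 × 0.0896 × 6.43) = 0.5882; exp(−0.5882) = 0.5553.
C = 0.3771 × 0.5553 = 0.209 kg/m³.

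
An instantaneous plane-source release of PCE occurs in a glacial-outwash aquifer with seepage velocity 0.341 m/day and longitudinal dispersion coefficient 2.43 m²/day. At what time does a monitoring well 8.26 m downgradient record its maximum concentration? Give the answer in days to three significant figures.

11.1 days

For the 1D instantaneous-source solution, setting ∂C/∂t = 0 at fixed x gives v²t² + 2Dt − x² = 0, so t = (√(D² + v²x²) − D)/v².
√(D² + v²x²) = √(2.43² + 0.341² × 8.26²) = 3.720; v² = 0.116281.
t = (3.720 − 2.43)/0.116281 = 11.1 days (vs. the pure-advection estimate x/v = 24.2 d).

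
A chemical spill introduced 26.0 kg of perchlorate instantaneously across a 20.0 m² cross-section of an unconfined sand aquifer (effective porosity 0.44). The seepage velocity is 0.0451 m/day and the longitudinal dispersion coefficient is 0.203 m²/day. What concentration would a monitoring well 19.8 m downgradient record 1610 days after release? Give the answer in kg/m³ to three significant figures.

0.00546 kg/m³

For an instantaneous plane source, C(x,t) = M/(n_e·A·√(4πDt)) · exp(−(x−vt)²/(4Dt)), with n_e·A the pore (flow) area.
Plume center vt = 0.0451 × 1610 = 72.611 m, so the well at 19.8 m is 52.811 m upgradient of the peak.
√(4πDt) = 64.09 m, giving peak height M/(n_e·A·√(4πDt)) = 26.0/(0.44 × 20.0 × 64.09) = 0.04610 kg/m³.
(x−vt)²/(4Dt) = (-52.811)²/(4 × 0.203 × 1610) = 2.133; exp(−2.133) = 0.1185.
C = 0.04610 × 0.1185 = 0.00546 kg/m³.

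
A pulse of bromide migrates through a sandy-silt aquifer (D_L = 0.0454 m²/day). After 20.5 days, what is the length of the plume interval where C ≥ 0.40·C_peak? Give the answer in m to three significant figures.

3.69 m

The plume is Gaussian with σ = √(2Dt) = √(2 × 0.0454 × 20.5) = 1.364 m.
C/C_peak = exp(−Δx²/(2σ²)) = 0.40 ⇒ Δx = σ·√(−2 ln 0.40) = 1.364 × 1.354 = 1.847 m.
Width = 2Δx = 3.69 m.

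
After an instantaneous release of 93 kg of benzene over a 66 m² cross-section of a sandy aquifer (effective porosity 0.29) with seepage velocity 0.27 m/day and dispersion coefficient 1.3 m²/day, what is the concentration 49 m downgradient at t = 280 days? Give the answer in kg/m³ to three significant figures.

For an instantaneous plane source, C(x,t) = M/(n_e·A·√(4πDt)) · exp(−(x−vt)²/(4Dt)), with n_e·A the pore (flow) area.
Plume center vt = 0.27 × 280 = 75.6 m, so the well at 49 m is 26.6 m upgradient of the peak.
√(4πDt) = 67.63 m, giving peak height M/(n_e·A·√(4πDt)) = 93/(0.29 × 66 × 67.63) = 0.07185 kg/m³.
(x−vt)²/(4Dt) = (-26.6)²/(4 × 1.3 × 280) = 0.4860; exp(−0.4860) = 0.6151.
C = 0.07185 × 0.6151 = 0.0442 kg/m³.

0.0442 kg/m³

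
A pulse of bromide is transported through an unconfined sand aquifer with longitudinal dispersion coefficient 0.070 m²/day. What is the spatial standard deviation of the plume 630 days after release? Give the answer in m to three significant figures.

9.39 m

Dispersive spreading gives a Gaussian with σ² = 2Dt; advection only shifts the center.
σ = √(2 × 0.070 × 630) = 9.39 m.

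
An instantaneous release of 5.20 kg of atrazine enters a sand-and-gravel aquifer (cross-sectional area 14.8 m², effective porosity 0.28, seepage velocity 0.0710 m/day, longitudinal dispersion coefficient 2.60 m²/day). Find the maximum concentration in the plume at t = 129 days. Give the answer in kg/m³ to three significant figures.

The peak of an instantaneous 1D plume sits at x = vt; there the Gaussian factor is 1 and C_max = M/(n_e·A·√(4πDt)), where n_e·A is the pore area the mass is dissolved in.
√(4πDt) = √(4π × 2.60 × 129) = 64.92 m, so C_max = 5.20/(0.28 × 14.8 × 64.92) = 0.0193 kg/m³.

0.0193 kg/m³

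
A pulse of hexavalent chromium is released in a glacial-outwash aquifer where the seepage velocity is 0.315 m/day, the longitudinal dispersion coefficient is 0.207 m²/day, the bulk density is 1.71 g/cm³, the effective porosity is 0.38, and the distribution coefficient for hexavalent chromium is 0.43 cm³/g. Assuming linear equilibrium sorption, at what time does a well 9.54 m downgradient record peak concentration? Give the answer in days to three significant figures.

Retardation factor R = 1 + ρ_b·K_d/n = 1 + 1.71 × 0.43/0.38 = 2.935.
Sorption retards both mechanisms: v_R = v/R = 0.1073 m/day, D_R = D/R = 0.07053 m²/day.
Peak time from v_R²t² + 2D_R t − x² = 0: t = (√(D_R² + v_R²x²) − D_R)/v_R².
√(D_R² + v_R²x²) = √(0.07053² + 0.1073² × 9.54²) = 1.026; v_R² = 0.01151.
t = (1.026 − 0.07053)/0.01151 = 83.0 days.

83.0 days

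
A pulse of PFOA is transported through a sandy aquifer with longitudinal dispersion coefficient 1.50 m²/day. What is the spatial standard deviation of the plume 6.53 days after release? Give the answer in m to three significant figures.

4.43 m

Dispersive spreading gives a Gaussian with σ² = 2Dt; advection only shifts the center.
σ = √(2 × 1.50 × 6.53) = 4.43 m.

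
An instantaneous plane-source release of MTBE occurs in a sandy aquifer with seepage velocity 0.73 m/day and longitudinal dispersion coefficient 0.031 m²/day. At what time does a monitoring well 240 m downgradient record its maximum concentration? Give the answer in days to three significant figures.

329 days

For the 1D instantaneous-source solution, setting ∂C/∂t = 0 at fixed x gives v²t² + 2Dt − x² = 0, so t = (√(D² + v²x²) − D)/v².
√(D² + v²x²) = √(0.031² + 0.73² × 240²) = 175.2; v² = 0.5329.
t = (175.2 − 0.031)/0.5329 = 329 days (vs. the pure-advection estimate x/v = 329 d).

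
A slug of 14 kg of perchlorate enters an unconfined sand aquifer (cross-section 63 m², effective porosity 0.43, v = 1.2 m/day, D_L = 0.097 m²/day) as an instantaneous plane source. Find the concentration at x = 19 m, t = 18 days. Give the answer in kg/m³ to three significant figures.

0.0419 kg/m³

For an instantaneous plane source, C(x,t) = M/(n_e·A·√(4πDt)) · exp(−(x−vt)²/(4Dt)), with n_e·A the pore (flow) area.
Plume center vt = 1.2 × 18 = 21.6 m, so the well at 19 m is 2.6 m upgradient of the peak.
√(4πDt) = 4.684 m, giving peak height M/(n_e·A·√(4πDt)) = 14/(0.43 × 63 × 4.684) = 0.1103 kg/m³.
(x−vt)²/(4Dt) = (-2.6)²/(4 × 0.097 × 18) = 0.9679; exp(−0.9679) = 0.3799.
C = 0.1103 × 0.3799 = 0.0419 kg/m³.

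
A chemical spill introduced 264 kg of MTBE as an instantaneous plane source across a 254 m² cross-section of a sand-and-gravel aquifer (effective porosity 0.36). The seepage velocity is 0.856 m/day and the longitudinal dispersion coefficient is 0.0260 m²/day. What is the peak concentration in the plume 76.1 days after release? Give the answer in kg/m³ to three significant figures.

The peak of an instantaneous 1D plume sits at x = vt; there the Gaussian factor is 1 and C_max = M/(n_e·A·√(4πDt)), where n_e·A is the pore area the mass is dissolved in.
√(4πDt) = √(4π × 0.0260 × 76.1) = 4.986 m, so C_max = 264/(0.36 × 254 × 4.986) = 0.579 kg/m³.

0.579 kg/m³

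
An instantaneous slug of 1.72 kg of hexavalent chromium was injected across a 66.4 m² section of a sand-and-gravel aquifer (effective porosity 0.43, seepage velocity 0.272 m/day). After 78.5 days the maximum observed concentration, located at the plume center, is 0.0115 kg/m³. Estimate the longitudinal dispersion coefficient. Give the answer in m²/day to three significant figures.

At the plume center C_max = M/(n_e·A·√(4πDt)), so D = M²/(4πt·(n_e·A·C_max)²).
n_e·A·C_max = 0.43 × 66.4 × 0.0115 = 0.3283 kg/m.
D = 1.72²/(4π × 78.5 × 0.3283²) = 0.0278 m²/day.

0.0278 m²/day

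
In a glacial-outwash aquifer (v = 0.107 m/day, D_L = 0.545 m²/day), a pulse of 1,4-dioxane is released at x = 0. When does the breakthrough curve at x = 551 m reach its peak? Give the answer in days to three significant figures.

For the 1D instantaneous-source solution, setting ∂C/∂t = 0 at fixed x gives v²t² + 2Dt − x² = 0, so t = (√(D² + v²x²) − D)/v².
√(D² + v²x²) = √(0.545² + 0.107² × 551²) = 58.96; v² = 0.011449.
t = (58.96 − 0.545)/0.011449 = 5100 days (vs. the pure-advection estimate x/v = 5150 d).

5100 days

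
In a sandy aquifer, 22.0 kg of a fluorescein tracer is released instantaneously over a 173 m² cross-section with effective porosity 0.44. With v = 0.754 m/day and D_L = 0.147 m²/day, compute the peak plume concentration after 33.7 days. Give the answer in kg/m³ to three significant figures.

The peak of an instantaneous 1D plume sits at x = vt; there the Gaussian factor is 1 and C_max = M/(n_e·A·√(4πDt)), where n_e·A is the pore area the mass is dissolved in.
√(4πDt) = √(4π × 0.147 × 33.7) = 7.890 m, so C_max = 22.0/(0.44 × 173 × 7.890) = 0.0366 kg/m³.

0.0366 kg/m³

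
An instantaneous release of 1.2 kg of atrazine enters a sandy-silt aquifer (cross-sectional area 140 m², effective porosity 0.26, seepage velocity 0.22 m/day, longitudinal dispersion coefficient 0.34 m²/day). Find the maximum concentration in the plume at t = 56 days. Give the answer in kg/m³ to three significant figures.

0.00213 kg/m³

The peak of an instantaneous 1D plume sits at x = vt; there the Gaussian factor is 1 and C_max = M/(n_e·A·√(4πDt)), where n_e·A is the pore area the mass is dissolved in.
√(4πDt) = √(4π × 0.34 × 56) = 15.47 m, so C_max = 1.2/(0.26 × 140 × 15.47) = 0.00213 kg/m³.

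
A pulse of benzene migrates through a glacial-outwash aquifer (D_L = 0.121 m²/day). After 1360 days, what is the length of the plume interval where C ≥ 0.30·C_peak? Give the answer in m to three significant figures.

56.3 m

The plume is Gaussian with σ = √(2Dt) = √(2 × 0.121 × 1360) = 18.14 m.
C/C_peak = exp(−Δx²/(2σ²)) = 0.30 ⇒ Δx = σ·√(−2 ln 0.30) = 18.14 × 1.552 = 28.15 m.
Width = 2Δx = 56.3 m.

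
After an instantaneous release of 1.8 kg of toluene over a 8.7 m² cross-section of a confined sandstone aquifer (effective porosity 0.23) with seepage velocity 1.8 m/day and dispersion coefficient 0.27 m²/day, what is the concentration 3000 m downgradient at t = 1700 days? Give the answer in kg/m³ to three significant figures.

0.00167 kg/m³

For an instantaneous plane source, C(x,t) = M/(n_e·A·√(4πDt)) · exp(−(x−vt)²/(4Dt)), with n_e·A the pore (flow) area.
Plume center vt = 1.8 × 1700 = 3060 m, so the well at 3000 m is 60 m upgradient of the peak.
√(4πDt) = 75.95 m, giving peak height M/(n_e·A·√(4πDt)) = 1.8/(0.23 × 8.7 × 75.95) = 0.01184 kg/m³.
(x−vt)²/(4Dt) = (-60)²/(4 × 0.27 × 1700) = 1.961; exp(−1.961) = 0.1407.
C = 0.01184 × 0.1407 = 0.00167 kg/m³.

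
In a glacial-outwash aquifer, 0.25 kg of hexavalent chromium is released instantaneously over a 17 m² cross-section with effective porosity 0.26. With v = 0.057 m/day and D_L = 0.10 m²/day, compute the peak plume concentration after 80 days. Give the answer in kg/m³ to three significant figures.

The peak of an instantaneous 1D plume sits at x = vt; there the Gaussian factor is 1 and C_max = M/(n_e·A·√(4πDt)), where n_e·A is the pore area the mass is dissolved in.
√(4πDt) = √(4π × 0.10 × 80) = 10.03 m, so C_max = 0.25/(0.26 × 17 × 10.03) = 0.00564 kg/m³.

0.00564 kg/m³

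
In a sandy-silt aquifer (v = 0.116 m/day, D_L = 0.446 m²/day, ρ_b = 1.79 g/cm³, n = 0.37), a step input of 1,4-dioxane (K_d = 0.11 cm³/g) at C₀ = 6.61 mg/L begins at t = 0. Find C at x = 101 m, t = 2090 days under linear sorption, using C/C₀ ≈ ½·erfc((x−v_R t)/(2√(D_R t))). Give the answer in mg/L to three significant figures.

Retardation factor R = 1 + ρ_b·K_d/n = 1 + 1.79 × 0.11/0.37 = 1.532.
Sorption retards both mechanisms: v_R = v/R = 0.07572 m/day, D_R = D/R = 0.2911 m²/day.
v_R·t = 0.07572 × 2090 = 158.2548 m; 2√(D_R t) = 49.33 m; argument = (101 − 158.2548)/49.33 = -1.161.
C = C₀ × ½·erfc(-1.161) = 6.61 × 0.9497 = 6.28 mg/L.

6.28 mg/L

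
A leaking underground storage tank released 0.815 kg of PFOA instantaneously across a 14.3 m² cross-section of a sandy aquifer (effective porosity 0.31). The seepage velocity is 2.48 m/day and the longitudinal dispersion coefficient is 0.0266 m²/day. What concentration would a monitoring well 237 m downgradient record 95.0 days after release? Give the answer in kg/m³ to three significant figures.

0.0269 kg/m³

For an instantaneous plane source, C(x,t) = M/(n_e·A·√(4πDt)) · exp(−(x−vt)²/(4Dt)), with n_e·A the pore (flow) area.
Plume center vt = 2.48 × 95.0 = 235.6 m, so the well at 237 m is 1.4 m downgradient of the peak.
√(4πDt) = 5.635 m, giving peak height M/(n_e·A·√(4πDt)) = 0.815/(0.31 × 14.3 × 5.635) = 0.03263 kg/m³.
(x−vt)²/(4Dt) = (1.4)²/(4 × 0.0266 × 95.0) = 0.1939; exp(−0.1939) = 0.8237.
C = 0.03263 × 0.8237 = 0.0269 kg/m³.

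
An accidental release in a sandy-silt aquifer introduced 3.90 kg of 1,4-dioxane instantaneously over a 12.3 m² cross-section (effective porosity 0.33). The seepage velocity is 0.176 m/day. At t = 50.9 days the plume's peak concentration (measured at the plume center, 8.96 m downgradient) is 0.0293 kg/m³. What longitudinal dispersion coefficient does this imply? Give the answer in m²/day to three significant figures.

At the plume center C_max = M/(n_e·A·√(4πDt)), so D = M²/(4πt·(n_e·A·C_max)²).
n_e·A·C_max = 0.33 × 12.3 × 0.0293 = 0.1189 kg/m.
D = 3.90²/(4π × 50.9 × 0.1189²) = 1.68 m²/day.

1.68 m²/day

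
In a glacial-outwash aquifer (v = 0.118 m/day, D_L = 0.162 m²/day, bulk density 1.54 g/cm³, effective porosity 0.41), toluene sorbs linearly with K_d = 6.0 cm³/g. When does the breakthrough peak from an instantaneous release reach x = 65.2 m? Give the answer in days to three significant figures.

Retardation factor R = 1 + ρ_b·K_d/n = 1 + 1.54 × 6.0/0.41 = 23.54.
Sorption retards both mechanisms: v_R = v/R = 0.005013 m/day, D_R = D/R = 0.006882 m²/day.
Peak time from v_R²t² + 2D_R t − x² = 0: t = (√(D_R² + v_R²x²) − D_R)/v_R².
√(D_R² + v_R²x²) = √(0.006882² + 0.005013² × 65.2²) = 0.3269; v_R² = 2.513e-05.
t = (0.3269 − 0.006882)/2.513e-05 = 12700 days.

12700 days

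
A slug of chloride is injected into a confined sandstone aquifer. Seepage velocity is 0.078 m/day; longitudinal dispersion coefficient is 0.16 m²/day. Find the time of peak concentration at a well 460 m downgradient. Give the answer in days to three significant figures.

5870 days

For the 1D instantaneous-source solution, setting ∂C/∂t = 0 at fixed x gives v²t² + 2Dt − x² = 0, so t = (√(D² + v²x²) − D)/v².
√(D² + v²x²) = √(0.16² + 0.078² × 460²) = 35.88; v² = 0.006084.
t = (35.88 − 0.16)/0.006084 = 5870 days (vs. the pure-advection estimate x/v = 5900 d).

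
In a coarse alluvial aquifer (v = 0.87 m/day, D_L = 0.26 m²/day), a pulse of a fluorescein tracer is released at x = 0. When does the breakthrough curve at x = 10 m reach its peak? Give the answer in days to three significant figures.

For the 1D instantaneous-source solution, setting ∂C/∂t = 0 at fixed x gives v²t² + 2Dt − x² = 0, so t = (√(D² + v²x²) − D)/v².
√(D² + v²x²) = √(0.26² + 0.87² × 10²) = 8.704; v² = 0.7569.
t = (8.704 − 0.26)/0.7569 = 11.2 days (vs. the pure-advection estimate x/v = 11.5 d).

11.2 days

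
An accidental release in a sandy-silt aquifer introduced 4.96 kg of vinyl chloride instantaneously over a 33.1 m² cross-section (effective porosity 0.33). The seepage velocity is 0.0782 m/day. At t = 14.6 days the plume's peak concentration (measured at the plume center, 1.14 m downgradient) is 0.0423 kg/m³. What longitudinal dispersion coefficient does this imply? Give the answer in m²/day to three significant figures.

0.628 m²/day

At the plume center C_max = M/(n_e·A·√(4πDt)), so D = M²/(4πt·(n_e·A·C_max)²).
n_e·A·C_max = 0.33 × 33.1 × 0.0423 = 0.4620 kg/m.
D = 4.96²/(4π × 14.6 × 0.4620²) = 0.628 m²/day.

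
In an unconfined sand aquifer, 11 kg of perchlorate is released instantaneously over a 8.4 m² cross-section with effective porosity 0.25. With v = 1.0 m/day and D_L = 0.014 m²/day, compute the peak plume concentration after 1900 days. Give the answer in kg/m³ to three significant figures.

0.287 kg/m³

The peak of an instantaneous 1D plume sits at x = vt; there the Gaussian factor is 1 and C_max = M/(n_e·A·√(4πDt)), where n_e·A is the pore area the mass is dissolved in.
√(4πDt) = √(4π × 0.014 × 1900) = 18.28 m, so C_max = 11/(0.25 × 8.4 × 18.28) = 0.287 kg/m³.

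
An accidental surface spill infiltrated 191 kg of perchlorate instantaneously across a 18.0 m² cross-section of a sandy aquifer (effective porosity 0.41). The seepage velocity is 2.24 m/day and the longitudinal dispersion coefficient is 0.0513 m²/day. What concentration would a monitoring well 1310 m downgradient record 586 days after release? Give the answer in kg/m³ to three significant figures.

For an instantaneous plane source, C(x,t) = M/(n_e·A·√(4πDt)) · exp(−(x−vt)²/(4Dt)), with n_e·A the pore (flow) area.
Plume center vt = 2.24 × 586 = 1312.64 m, so the well at 1310 m is 2.64 m upgradient of the peak.
√(4πDt) = 19.44 m, giving peak height M/(n_e·A·√(4πDt)) = 191/(0.41 × 18.0 × 19.44) = 1.331 kg/m³.
(x−vt)²/(4Dt) = (-2.64)²/(4 × 0.0513 × 586) = 0.05796; exp(−0.05796) = 0.9437.
C = 1.331 × 0.9437 = 1.26 kg/m³.

1.26 kg/m³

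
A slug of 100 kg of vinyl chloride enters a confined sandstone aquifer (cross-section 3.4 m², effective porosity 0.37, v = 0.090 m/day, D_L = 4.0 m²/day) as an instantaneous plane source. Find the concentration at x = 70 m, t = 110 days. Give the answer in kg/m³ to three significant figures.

0.137 kg/m³

For an instantaneous plane source, C(x,t) = M/(n_e·A·√(4πDt)) · exp(−(x−vt)²/(4Dt)), with n_e·A the pore (flow) area.
Plume center vt = 0.090 × 110 = 9.9 m, so the well at 70 m is 60.1 m downgradient of the peak.
√(4πDt) = 74.36 m, giving peak height M/(n_e·A·√(4πDt)) = 100/(0.37 × 3.4 × 74.36) = 1.069 kg/m³.
(x−vt)²/(4Dt) = (60.1)²/(4 × 4.0 × 110) = 2.052; exp(−2.052) = 0.1285.
C = 1.069 × 0.1285 = 0.137 kg/m³.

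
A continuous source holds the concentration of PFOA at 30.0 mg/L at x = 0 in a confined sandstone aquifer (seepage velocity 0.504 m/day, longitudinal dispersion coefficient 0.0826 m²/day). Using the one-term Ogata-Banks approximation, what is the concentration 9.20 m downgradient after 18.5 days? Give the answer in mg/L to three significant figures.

15.8 mg/L

For a continuous step input, C/C₀ ≈ ½·erfc((x−vt)/(2√(Dt))).
vt = 0.504 × 18.5 = 9.324 m and 2√(Dt) = 2√(0.0826 × 18.5) = 2.472 m.
Argument (x−vt)/(2√(Dt)) = (9.20 − 9.324)/2.472 = -0.05016; ½·erfc(-0.05016) = 0.5283.
C = 30.0 × 0.5283 = 15.8 mg/L.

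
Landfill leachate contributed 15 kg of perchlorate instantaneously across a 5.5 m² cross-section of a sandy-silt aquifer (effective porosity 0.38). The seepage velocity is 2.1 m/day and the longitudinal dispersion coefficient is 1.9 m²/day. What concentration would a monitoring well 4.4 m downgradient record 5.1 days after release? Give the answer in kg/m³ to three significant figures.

For an instantaneous plane source, C(x,t) = M/(n_e·A·√(4πDt)) · exp(−(x−vt)²/(4Dt)), with n_e·A the pore (flow) area.
Plume center vt = 2.1 × 5.1 = 10.71 m, so the well at 4.4 m is 6.31 m upgradient of the peak.
√(4πDt) = 11.03 m, giving peak height M/(n_e·A·√(4πDt)) = 15/(0.38 × 5.5 × 11.03) = 0.6507 kg/m³.
(x−vt)²/(4Dt) = (-6.31)²/(4 × 1.9 × 5.1) = 1.027; exp(−1.027) = 0.3581.
C = 0.6507 × 0.3581 = 0.233 kg/m³.

0.233 kg/m³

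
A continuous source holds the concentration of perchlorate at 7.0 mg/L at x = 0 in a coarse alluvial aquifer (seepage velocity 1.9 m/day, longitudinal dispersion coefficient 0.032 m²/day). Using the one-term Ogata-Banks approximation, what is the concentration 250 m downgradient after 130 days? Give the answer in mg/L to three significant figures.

For a continuous step input, C/C₀ ≈ ½·erfc((x−vt)/(2√(Dt))).
vt = 1.9 × 130 = 247 m and 2√(Dt) = 2√(0.032 × 130) = 4.079 m.
Argument (x−vt)/(2√(Dt)) = (250 − 247)/4.079 = 0.7355; ½·erfc(0.7355) = 0.1491.
C = 7.0 × 0.1491 = 1.04 mg/L.

1.04 mg/L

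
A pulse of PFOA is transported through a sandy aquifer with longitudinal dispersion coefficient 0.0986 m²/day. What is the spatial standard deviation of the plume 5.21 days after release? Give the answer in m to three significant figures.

Dispersive spreading gives a Gaussian with σ² = 2Dt; advection only shifts the center.
σ = √(2 × 0.0986 × 5.21) = 1.01 m.

1.01 m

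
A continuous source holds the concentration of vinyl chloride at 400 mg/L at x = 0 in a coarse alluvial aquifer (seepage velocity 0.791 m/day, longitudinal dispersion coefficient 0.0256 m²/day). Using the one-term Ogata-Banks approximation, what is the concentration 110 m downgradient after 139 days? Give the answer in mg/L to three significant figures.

197 mg/L

For a continuous step input, C/C₀ ≈ ½·erfc((x−vt)/(2√(Dt))).
vt = 0.791 × 139 = 109.949 m and 2√(Dt) = 2√(0.0256 × 139) = 3.773 m.
Argument (x−vt)/(2√(Dt)) = (110 − 109.949)/3.773 = 0.01352; ½·erfc(0.01352) = 0.4924.
C = 400 × 0.4924 = 197 mg/L.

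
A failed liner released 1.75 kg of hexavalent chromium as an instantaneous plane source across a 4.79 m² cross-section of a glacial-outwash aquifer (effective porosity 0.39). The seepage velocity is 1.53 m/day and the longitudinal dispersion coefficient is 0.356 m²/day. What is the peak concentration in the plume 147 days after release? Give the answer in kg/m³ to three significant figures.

The peak of an instantaneous 1D plume sits at x = vt; there the Gaussian factor is 1 and C_max = M/(n_e·A·√(4πDt)), where n_e·A is the pore area the mass is dissolved in.
√(4πDt) = √(4π × 0.356 × 147) = 25.64 m, so C_max = 1.75/(0.39 × 4.79 × 25.64) = 0.0365 kg/m³.

0.0365 kg/m³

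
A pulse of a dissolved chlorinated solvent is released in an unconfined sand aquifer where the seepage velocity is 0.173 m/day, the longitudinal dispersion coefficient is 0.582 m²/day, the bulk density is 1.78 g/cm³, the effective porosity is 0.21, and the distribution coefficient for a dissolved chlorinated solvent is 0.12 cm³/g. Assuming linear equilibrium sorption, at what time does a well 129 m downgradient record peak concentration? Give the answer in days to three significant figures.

1470 days

Retardation factor R = 1 + ρ_b·K_d/n = 1 + 1.78 × 0.12/0.21 = 2.017.
Sorption retards both mechanisms: v_R = v/R = 0.08577 m/day, D_R = D/R = 0.2885 m²/day.
Peak time from v_R²t² + 2D_R t − x² = 0: t = (√(D_R² + v_R²x²) − D_R)/v_R².
√(D_R² + v_R²x²) = √(0.2885² + 0.08577² × 129²) = 11.07; v_R² = 0.007356.
t = (11.07 − 0.2885)/0.007356 = 1470 days.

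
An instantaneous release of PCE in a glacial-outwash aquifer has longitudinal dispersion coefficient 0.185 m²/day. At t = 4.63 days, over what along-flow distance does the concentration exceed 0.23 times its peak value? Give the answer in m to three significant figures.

4.49 m

The plume is Gaussian with σ = √(2Dt) = √(2 × 0.185 × 4.63) = 1.309 m.
C/C_peak = exp(−Δx²/(2σ²)) = 0.23 ⇒ Δx = σ·√(−2 ln 0.23) = 1.309 × 1.714 = 2.244 m.
Width = 2Δx = 4.49 m.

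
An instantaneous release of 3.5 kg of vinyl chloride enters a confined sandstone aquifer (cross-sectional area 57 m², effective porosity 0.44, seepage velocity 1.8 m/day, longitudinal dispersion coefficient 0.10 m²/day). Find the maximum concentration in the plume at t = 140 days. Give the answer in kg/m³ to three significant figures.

0.0105 kg/m³

The peak of an instantaneous 1D plume sits at x = vt; there the Gaussian factor is 1 and C_max = M/(n_e·A·√(4πDt)), where n_e·A is the pore area the mass is dissolved in.
√(4πDt) = √(4π × 0.10 × 140) = 13.26 m, so C_max = 3.5/(0.44 × 57 × 13.26) = 0.0105 kg/m³.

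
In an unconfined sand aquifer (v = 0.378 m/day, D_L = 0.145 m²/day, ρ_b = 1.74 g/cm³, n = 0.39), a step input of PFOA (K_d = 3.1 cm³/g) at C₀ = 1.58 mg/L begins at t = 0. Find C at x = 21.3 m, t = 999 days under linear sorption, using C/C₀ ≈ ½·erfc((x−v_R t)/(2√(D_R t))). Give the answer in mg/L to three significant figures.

Retardation factor R = 1 + ρ_b·K_d/n = 1 + 1.74 × 3.1/0.39 = 14.83.
Sorption retards both mechanisms: v_R = v/R = 0.02549 m/day, D_R = D/R = 0.009777 m²/day.
v_R·t = 0.02549 × 999 = 25.46451 m; 2√(D_R t) = 6.251 m; argument = (21.3 − 25.46451)/6.251 = -0.6662.
C = C₀ × ½·erfc(-0.6662) = 1.58 × 0.8269 = 1.31 mg/L.

1.31 mg/L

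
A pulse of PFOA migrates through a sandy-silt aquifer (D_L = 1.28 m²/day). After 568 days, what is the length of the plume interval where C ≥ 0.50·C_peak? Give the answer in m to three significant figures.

The plume is Gaussian with σ = √(2Dt) = √(2 × 1.28 × 568) = 38.13 m.
C/C_peak = exp(−Δx²/(2σ²)) = 0.50 ⇒ Δx = σ·√(−2 ln 0.50) = 38.13 × 1.177 = 44.88 m.
Width = 2Δx = 89.8 m.

89.8 m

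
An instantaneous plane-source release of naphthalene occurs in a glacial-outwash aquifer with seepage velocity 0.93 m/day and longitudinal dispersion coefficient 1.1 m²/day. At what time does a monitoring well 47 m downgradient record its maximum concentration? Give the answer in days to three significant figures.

For the 1D instantaneous-source solution, setting ∂C/∂t = 0 at fixed x gives v²t² + 2Dt − x² = 0, so t = (√(D² + v²x²) − D)/v².
√(D² + v²x²) = √(1.1² + 0.93² × 47²) = 43.72; v² = 0.8649.
t = (43.72 − 1.1)/0.8649 = 49.3 days (vs. the pure-advection estimate x/v = 50.5 d).

49.3 days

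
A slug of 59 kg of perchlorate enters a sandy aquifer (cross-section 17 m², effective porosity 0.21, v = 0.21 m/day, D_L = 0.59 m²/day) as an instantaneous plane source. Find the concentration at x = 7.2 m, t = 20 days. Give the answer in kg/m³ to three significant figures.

For an instantaneous plane source, C(x,t) = M/(n_e·A·√(4πDt)) · exp(−(x−vt)²/(4Dt)), with n_e·A the pore (flow) area.
Plume center vt = 0.21 × 20 = 4.2 m, so the well at 7.2 m is 3 m downgradient of the peak.
√(4πDt) = 12.18 m, giving peak height M/(n_e·A·√(4πDt)) = 59/(0.21 × 17 × 12.18) = 1.357 kg/m³.
(x−vt)²/(4Dt) = (3)²/(4 × 0.59 × 20) = 0.1907; exp(−0.1907) = 0.8264.
C = 1.357 × 0.8264 = 1.12 kg/m³.

1.12 kg/m³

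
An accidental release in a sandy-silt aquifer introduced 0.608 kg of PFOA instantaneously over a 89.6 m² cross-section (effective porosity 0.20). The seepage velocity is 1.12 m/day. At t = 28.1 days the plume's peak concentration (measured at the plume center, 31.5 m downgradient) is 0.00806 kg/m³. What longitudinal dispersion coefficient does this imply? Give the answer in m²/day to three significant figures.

0.0502 m²/day

At the plume center C_max = M/(n_e·A·√(4πDt)), so D = M²/(4πt·(n_e·A·C_max)²).
n_e·A·C_max = 0.20 × 89.6 × 0.00806 = 0.1444 kg/m.
D = 0.608²/(4π × 28.1 × 0.1444²) = 0.0502 m²/day.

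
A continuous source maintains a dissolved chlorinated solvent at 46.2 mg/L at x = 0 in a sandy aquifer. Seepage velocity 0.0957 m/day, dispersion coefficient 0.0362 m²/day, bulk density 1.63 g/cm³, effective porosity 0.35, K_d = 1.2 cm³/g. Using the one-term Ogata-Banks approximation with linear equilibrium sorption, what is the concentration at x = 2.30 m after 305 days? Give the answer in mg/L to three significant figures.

40.5 mg/L

Retardation factor R = 1 + ρ_b·K_d/n = 1 + 1.63 × 1.2/0.35 = 6.589.
Sorption retards both mechanisms: v_R = v/R = 0.01452 m/day, D_R = D/R = 0.005494 m²/day.
v_R·t = 0.01452 × 305 = 4.4286 m; 2√(D_R t) = 2.589 m; argument = (2.30 − 4.4286)/2.589 = -0.8222.
C = C₀ × ½·erfc(-0.8222) = 46.2 × 0.8775 = 40.5 mg/L.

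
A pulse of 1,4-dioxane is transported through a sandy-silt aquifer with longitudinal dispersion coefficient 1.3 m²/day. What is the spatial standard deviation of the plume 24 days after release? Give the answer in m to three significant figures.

7.90 m

Dispersive spreading gives a Gaussian with σ² = 2Dt; advection only shifts the center.
σ = √(2 × 1.3 × 24) = 7.90 m.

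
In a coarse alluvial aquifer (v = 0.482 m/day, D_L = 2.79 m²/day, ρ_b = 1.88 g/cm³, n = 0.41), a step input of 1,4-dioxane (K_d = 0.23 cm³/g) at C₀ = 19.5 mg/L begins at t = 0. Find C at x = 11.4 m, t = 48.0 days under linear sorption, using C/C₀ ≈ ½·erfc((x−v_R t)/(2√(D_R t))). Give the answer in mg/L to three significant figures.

9.65 mg/L

Retardation factor R = 1 + ρ_b·K_d/n = 1 + 1.88 × 0.23/0.41 = 2.055.
Sorption retards both mechanisms: v_R = v/R = 0.2345 m/day, D_R = D/R = 1.358 m²/day.
v_R·t = 0.2345 × 48.0 = 11.256 m; 2√(D_R t) = 16.15 m; argument = (11.4 − 11.256)/16.15 = 0.008916.
C = C₀ × ½·erfc(0.008916) = 19.5 × 0.4950 = 9.65 mg/L.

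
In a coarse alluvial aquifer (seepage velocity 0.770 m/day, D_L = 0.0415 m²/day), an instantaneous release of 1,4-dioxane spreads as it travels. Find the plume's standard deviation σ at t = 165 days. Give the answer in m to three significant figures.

Dispersive spreading gives a Gaussian with σ² = 2Dt; advection only shifts the center.
σ = √(2 × 0.0415 × 165) = 3.70 m.

3.70 m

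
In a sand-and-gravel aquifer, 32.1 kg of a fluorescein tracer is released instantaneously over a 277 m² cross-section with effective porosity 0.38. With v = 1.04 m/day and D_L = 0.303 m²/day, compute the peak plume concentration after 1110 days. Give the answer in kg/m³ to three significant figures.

The peak of an instantaneous 1D plume sits at x = vt; there the Gaussian factor is 1 and C_max = M/(n_e·A·√(4πDt)), where n_e·A is the pore area the mass is dissolved in.
√(4πDt) = √(4π × 0.303 × 1110) = 65.01 m, so C_max = 32.1/(0.38 × 277 × 65.01) = 0.00469 kg/m³.

0.00469 kg/m³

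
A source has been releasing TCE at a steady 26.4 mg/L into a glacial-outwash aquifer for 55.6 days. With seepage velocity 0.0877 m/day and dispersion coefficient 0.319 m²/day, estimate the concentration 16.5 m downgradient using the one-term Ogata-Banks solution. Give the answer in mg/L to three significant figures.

0.673 mg/L

For a continuous step input, C/C₀ ≈ ½·erfc((x−vt)/(2√(Dt))).
vt = 0.0877 × 55.6 = 4.87612 m and 2√(Dt) = 2√(0.319 × 55.6) = 8.423 m.
Argument (x−vt)/(2√(Dt)) = (16.5 − 4.87612)/8.423 = 1.380; ½·erfc(1.380) = 0.02549.
C = 26.4 × 0.02549 = 0.673 mg/L.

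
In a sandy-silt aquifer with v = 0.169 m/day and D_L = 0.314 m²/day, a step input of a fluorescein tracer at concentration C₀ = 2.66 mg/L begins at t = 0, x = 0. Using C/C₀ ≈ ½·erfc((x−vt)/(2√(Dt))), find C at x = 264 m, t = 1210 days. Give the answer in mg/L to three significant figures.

For a continuous step input, C/C₀ ≈ ½·erfc((x−vt)/(2√(Dt))).
vt = 0.169 × 1210 = 204.49 m and 2√(Dt) = 2√(0.314 × 1210) = 38.98 m.
Argument (x−vt)/(2√(Dt)) = (264 − 204.49)/38.98 = 1.527; ½·erfc(1.527) = 0.01541.
C = 2.66 × 0.01541 = 0.0410 mg/L.

0.0410 mg/L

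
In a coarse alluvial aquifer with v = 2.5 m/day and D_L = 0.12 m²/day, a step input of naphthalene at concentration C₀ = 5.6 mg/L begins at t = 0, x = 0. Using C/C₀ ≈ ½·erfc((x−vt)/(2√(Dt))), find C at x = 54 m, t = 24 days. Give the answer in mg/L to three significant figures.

For a continuous step input, C/C₀ ≈ ½·erfc((x−vt)/(2√(Dt))).
vt = 2.5 × 24 = 60 m and 2√(Dt) = 2√(0.12 × 24) = 3.394 m.
Argument (x−vt)/(2√(Dt)) = (54 − 60)/3.394 = -1.768; ½·erfc(-1.768) = 0.9938.
C = 5.6 × 0.9938 = 5.57 mg/L.

5.57 mg/L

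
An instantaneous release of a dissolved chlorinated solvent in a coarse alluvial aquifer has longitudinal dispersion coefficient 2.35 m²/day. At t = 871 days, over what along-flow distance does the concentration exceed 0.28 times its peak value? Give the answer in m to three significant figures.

204 m

The plume is Gaussian with σ = √(2Dt) = √(2 × 2.35 × 871) = 63.98 m.
C/C_peak = exp(−Δx²/(2σ²)) = 0.28 ⇒ Δx = σ·√(−2 ln 0.28) = 63.98 × 1.596 = 102.1 m.
Width = 2Δx = 204 m.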